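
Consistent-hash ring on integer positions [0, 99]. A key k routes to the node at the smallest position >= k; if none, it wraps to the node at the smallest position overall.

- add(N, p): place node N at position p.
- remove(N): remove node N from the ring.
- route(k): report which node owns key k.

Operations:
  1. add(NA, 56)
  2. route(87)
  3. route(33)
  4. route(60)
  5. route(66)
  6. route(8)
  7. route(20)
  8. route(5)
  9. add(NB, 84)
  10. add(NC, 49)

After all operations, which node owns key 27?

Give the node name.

Answer: NC

Derivation:
Op 1: add NA@56 -> ring=[56:NA]
Op 2: route key 87: none >= 87, wrap to smallest pos 56 -> NA
Op 3: route key 33: smallest pos >= 33 is 56 -> NA
Op 4: route key 60: none >= 60, wrap to smallest pos 56 -> NA
Op 5: route key 66: none >= 66, wrap to smallest pos 56 -> NA
Op 6: route key 8: smallest pos >= 8 is 56 -> NA
Op 7: route key 20: smallest pos >= 20 is 56 -> NA
Op 8: route key 5: smallest pos >= 5 is 56 -> NA
Op 9: add NB@84 -> ring=[56:NA,84:NB]
Op 10: add NC@49 -> ring=[49:NC,56:NA,84:NB]
Final route key 27: smallest pos >= 27 is 49 -> NC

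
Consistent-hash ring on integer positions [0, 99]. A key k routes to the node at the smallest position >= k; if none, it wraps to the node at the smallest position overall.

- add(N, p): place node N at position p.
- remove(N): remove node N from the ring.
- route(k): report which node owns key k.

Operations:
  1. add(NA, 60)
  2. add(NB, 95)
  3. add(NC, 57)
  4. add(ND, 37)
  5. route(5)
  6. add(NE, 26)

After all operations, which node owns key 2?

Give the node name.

Answer: NE

Derivation:
Op 1: add NA@60 -> ring=[60:NA]
Op 2: add NB@95 -> ring=[60:NA,95:NB]
Op 3: add NC@57 -> ring=[57:NC,60:NA,95:NB]
Op 4: add ND@37 -> ring=[37:ND,57:NC,60:NA,95:NB]
Op 5: route key 5: smallest pos >= 5 is 37 -> ND
Op 6: add NE@26 -> ring=[26:NE,37:ND,57:NC,60:NA,95:NB]
Final route key 2: smallest pos >= 2 is 26 -> NE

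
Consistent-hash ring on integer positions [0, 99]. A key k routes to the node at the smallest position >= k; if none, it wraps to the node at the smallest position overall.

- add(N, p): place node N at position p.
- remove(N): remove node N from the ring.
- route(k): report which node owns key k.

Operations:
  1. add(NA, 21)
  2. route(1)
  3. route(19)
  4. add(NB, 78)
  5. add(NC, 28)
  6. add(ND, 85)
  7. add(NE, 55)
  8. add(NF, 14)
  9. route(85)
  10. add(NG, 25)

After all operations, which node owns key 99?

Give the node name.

Op 1: add NA@21 -> ring=[21:NA]
Op 2: route key 1: smallest pos >= 1 is 21 -> NA
Op 3: route key 19: smallest pos >= 19 is 21 -> NA
Op 4: add NB@78 -> ring=[21:NA,78:NB]
Op 5: add NC@28 -> ring=[21:NA,28:NC,78:NB]
Op 6: add ND@85 -> ring=[21:NA,28:NC,78:NB,85:ND]
Op 7: add NE@55 -> ring=[21:NA,28:NC,55:NE,78:NB,85:ND]
Op 8: add NF@14 -> ring=[14:NF,21:NA,28:NC,55:NE,78:NB,85:ND]
Op 9: route key 85: smallest pos >= 85 is 85 -> ND
Op 10: add NG@25 -> ring=[14:NF,21:NA,25:NG,28:NC,55:NE,78:NB,85:ND]
Final route key 99: none >= 99, wrap to smallest pos 14 -> NF

Answer: NF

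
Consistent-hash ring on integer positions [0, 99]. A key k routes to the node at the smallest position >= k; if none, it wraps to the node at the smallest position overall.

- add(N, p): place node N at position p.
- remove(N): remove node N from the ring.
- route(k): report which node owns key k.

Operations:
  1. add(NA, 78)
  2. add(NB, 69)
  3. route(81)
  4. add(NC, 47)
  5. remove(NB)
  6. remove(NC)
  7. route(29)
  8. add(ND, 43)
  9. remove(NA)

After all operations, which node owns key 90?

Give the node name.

Answer: ND

Derivation:
Op 1: add NA@78 -> ring=[78:NA]
Op 2: add NB@69 -> ring=[69:NB,78:NA]
Op 3: route key 81: none >= 81, wrap to smallest pos 69 -> NB
Op 4: add NC@47 -> ring=[47:NC,69:NB,78:NA]
Op 5: remove NB -> ring=[47:NC,78:NA]
Op 6: remove NC -> ring=[78:NA]
Op 7: route key 29: smallest pos >= 29 is 78 -> NA
Op 8: add ND@43 -> ring=[43:ND,78:NA]
Op 9: remove NA -> ring=[43:ND]
Final route key 90: none >= 90, wrap to smallest pos 43 -> ND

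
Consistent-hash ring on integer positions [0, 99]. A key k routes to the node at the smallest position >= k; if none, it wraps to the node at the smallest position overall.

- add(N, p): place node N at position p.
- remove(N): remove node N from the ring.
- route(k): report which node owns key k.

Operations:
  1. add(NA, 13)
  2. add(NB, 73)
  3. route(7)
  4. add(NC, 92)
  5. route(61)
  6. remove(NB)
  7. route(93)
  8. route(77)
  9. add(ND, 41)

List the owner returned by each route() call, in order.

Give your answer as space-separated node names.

Answer: NA NB NA NC

Derivation:
Op 1: add NA@13 -> ring=[13:NA]
Op 2: add NB@73 -> ring=[13:NA,73:NB]
Op 3: route key 7: smallest pos >= 7 is 13 -> NA
Op 4: add NC@92 -> ring=[13:NA,73:NB,92:NC]
Op 5: route key 61: smallest pos >= 61 is 73 -> NB
Op 6: remove NB -> ring=[13:NA,92:NC]
Op 7: route key 93: none >= 93, wrap to smallest pos 13 -> NA
Op 8: route key 77: smallest pos >= 77 is 92 -> NC
Op 9: add ND@41 -> ring=[13:NA,41:ND,92:NC]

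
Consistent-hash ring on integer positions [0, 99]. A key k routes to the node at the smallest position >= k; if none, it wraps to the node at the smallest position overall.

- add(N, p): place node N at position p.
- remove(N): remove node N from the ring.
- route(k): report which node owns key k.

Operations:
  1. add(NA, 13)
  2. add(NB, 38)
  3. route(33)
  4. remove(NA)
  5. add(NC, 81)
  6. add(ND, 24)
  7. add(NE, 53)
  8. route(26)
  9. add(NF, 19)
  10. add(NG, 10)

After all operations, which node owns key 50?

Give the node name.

Answer: NE

Derivation:
Op 1: add NA@13 -> ring=[13:NA]
Op 2: add NB@38 -> ring=[13:NA,38:NB]
Op 3: route key 33: smallest pos >= 33 is 38 -> NB
Op 4: remove NA -> ring=[38:NB]
Op 5: add NC@81 -> ring=[38:NB,81:NC]
Op 6: add ND@24 -> ring=[24:ND,38:NB,81:NC]
Op 7: add NE@53 -> ring=[24:ND,38:NB,53:NE,81:NC]
Op 8: route key 26: smallest pos >= 26 is 38 -> NB
Op 9: add NF@19 -> ring=[19:NF,24:ND,38:NB,53:NE,81:NC]
Op 10: add NG@10 -> ring=[10:NG,19:NF,24:ND,38:NB,53:NE,81:NC]
Final route key 50: smallest pos >= 50 is 53 -> NE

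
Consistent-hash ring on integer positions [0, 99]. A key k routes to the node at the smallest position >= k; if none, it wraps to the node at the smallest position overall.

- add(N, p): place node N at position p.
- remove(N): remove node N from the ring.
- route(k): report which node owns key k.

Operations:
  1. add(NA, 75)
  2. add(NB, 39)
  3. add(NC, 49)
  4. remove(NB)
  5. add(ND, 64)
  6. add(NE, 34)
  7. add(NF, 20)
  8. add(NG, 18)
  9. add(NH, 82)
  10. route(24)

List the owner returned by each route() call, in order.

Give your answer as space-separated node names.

Op 1: add NA@75 -> ring=[75:NA]
Op 2: add NB@39 -> ring=[39:NB,75:NA]
Op 3: add NC@49 -> ring=[39:NB,49:NC,75:NA]
Op 4: remove NB -> ring=[49:NC,75:NA]
Op 5: add ND@64 -> ring=[49:NC,64:ND,75:NA]
Op 6: add NE@34 -> ring=[34:NE,49:NC,64:ND,75:NA]
Op 7: add NF@20 -> ring=[20:NF,34:NE,49:NC,64:ND,75:NA]
Op 8: add NG@18 -> ring=[18:NG,20:NF,34:NE,49:NC,64:ND,75:NA]
Op 9: add NH@82 -> ring=[18:NG,20:NF,34:NE,49:NC,64:ND,75:NA,82:NH]
Op 10: route key 24: smallest pos >= 24 is 34 -> NE

Answer: NE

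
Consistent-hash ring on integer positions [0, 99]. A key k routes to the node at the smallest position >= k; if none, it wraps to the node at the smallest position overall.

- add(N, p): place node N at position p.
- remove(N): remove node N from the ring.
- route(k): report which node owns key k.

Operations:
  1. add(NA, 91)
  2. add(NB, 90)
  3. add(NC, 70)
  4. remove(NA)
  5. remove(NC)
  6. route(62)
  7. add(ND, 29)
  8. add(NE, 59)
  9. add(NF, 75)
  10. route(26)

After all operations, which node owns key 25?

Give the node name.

Op 1: add NA@91 -> ring=[91:NA]
Op 2: add NB@90 -> ring=[90:NB,91:NA]
Op 3: add NC@70 -> ring=[70:NC,90:NB,91:NA]
Op 4: remove NA -> ring=[70:NC,90:NB]
Op 5: remove NC -> ring=[90:NB]
Op 6: route key 62: smallest pos >= 62 is 90 -> NB
Op 7: add ND@29 -> ring=[29:ND,90:NB]
Op 8: add NE@59 -> ring=[29:ND,59:NE,90:NB]
Op 9: add NF@75 -> ring=[29:ND,59:NE,75:NF,90:NB]
Op 10: route key 26: smallest pos >= 26 is 29 -> ND
Final route key 25: smallest pos >= 25 is 29 -> ND

Answer: ND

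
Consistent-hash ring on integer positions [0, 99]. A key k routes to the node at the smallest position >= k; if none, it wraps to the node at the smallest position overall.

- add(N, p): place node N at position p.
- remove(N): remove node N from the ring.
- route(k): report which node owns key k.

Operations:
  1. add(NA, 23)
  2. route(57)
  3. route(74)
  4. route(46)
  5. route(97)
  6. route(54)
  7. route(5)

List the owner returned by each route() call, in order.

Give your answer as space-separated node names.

Answer: NA NA NA NA NA NA

Derivation:
Op 1: add NA@23 -> ring=[23:NA]
Op 2: route key 57: none >= 57, wrap to smallest pos 23 -> NA
Op 3: route key 74: none >= 74, wrap to smallest pos 23 -> NA
Op 4: route key 46: none >= 46, wrap to smallest pos 23 -> NA
Op 5: route key 97: none >= 97, wrap to smallest pos 23 -> NA
Op 6: route key 54: none >= 54, wrap to smallest pos 23 -> NA
Op 7: route key 5: smallest pos >= 5 is 23 -> NA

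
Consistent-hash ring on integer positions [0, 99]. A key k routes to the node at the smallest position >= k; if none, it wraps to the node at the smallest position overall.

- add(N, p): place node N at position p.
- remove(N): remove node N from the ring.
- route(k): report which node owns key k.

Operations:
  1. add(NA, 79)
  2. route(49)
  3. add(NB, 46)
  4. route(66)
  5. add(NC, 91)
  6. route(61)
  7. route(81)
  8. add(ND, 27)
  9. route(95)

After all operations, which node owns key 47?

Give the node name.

Answer: NA

Derivation:
Op 1: add NA@79 -> ring=[79:NA]
Op 2: route key 49: smallest pos >= 49 is 79 -> NA
Op 3: add NB@46 -> ring=[46:NB,79:NA]
Op 4: route key 66: smallest pos >= 66 is 79 -> NA
Op 5: add NC@91 -> ring=[46:NB,79:NA,91:NC]
Op 6: route key 61: smallest pos >= 61 is 79 -> NA
Op 7: route key 81: smallest pos >= 81 is 91 -> NC
Op 8: add ND@27 -> ring=[27:ND,46:NB,79:NA,91:NC]
Op 9: route key 95: none >= 95, wrap to smallest pos 27 -> ND
Final route key 47: smallest pos >= 47 is 79 -> NA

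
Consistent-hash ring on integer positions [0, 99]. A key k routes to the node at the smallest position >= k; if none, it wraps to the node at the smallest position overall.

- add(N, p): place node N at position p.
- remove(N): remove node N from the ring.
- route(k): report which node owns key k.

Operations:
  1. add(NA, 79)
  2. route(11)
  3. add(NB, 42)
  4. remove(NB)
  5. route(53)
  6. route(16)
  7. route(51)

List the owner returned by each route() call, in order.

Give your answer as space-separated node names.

Op 1: add NA@79 -> ring=[79:NA]
Op 2: route key 11: smallest pos >= 11 is 79 -> NA
Op 3: add NB@42 -> ring=[42:NB,79:NA]
Op 4: remove NB -> ring=[79:NA]
Op 5: route key 53: smallest pos >= 53 is 79 -> NA
Op 6: route key 16: smallest pos >= 16 is 79 -> NA
Op 7: route key 51: smallest pos >= 51 is 79 -> NA

Answer: NA NA NA NA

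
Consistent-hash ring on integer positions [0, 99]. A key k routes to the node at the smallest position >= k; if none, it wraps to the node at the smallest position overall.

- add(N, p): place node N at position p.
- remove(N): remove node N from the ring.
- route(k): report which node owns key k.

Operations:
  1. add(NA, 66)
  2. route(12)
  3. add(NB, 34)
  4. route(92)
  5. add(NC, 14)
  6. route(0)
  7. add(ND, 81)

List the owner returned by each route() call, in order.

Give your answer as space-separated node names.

Op 1: add NA@66 -> ring=[66:NA]
Op 2: route key 12: smallest pos >= 12 is 66 -> NA
Op 3: add NB@34 -> ring=[34:NB,66:NA]
Op 4: route key 92: none >= 92, wrap to smallest pos 34 -> NB
Op 5: add NC@14 -> ring=[14:NC,34:NB,66:NA]
Op 6: route key 0: smallest pos >= 0 is 14 -> NC
Op 7: add ND@81 -> ring=[14:NC,34:NB,66:NA,81:ND]

Answer: NA NB NC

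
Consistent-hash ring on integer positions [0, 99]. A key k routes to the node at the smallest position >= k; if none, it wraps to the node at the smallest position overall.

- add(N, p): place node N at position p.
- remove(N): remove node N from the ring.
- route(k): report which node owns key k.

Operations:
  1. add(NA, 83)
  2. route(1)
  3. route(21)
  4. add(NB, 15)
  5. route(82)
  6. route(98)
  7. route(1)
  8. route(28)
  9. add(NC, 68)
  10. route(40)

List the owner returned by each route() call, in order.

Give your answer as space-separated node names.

Answer: NA NA NA NB NB NA NC

Derivation:
Op 1: add NA@83 -> ring=[83:NA]
Op 2: route key 1: smallest pos >= 1 is 83 -> NA
Op 3: route key 21: smallest pos >= 21 is 83 -> NA
Op 4: add NB@15 -> ring=[15:NB,83:NA]
Op 5: route key 82: smallest pos >= 82 is 83 -> NA
Op 6: route key 98: none >= 98, wrap to smallest pos 15 -> NB
Op 7: route key 1: smallest pos >= 1 is 15 -> NB
Op 8: route key 28: smallest pos >= 28 is 83 -> NA
Op 9: add NC@68 -> ring=[15:NB,68:NC,83:NA]
Op 10: route key 40: smallest pos >= 40 is 68 -> NC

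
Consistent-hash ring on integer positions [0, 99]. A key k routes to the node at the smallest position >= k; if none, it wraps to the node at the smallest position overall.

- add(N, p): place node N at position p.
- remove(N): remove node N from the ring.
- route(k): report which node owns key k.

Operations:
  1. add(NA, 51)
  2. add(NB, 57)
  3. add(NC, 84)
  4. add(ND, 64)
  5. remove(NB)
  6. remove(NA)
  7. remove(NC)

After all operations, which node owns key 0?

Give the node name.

Op 1: add NA@51 -> ring=[51:NA]
Op 2: add NB@57 -> ring=[51:NA,57:NB]
Op 3: add NC@84 -> ring=[51:NA,57:NB,84:NC]
Op 4: add ND@64 -> ring=[51:NA,57:NB,64:ND,84:NC]
Op 5: remove NB -> ring=[51:NA,64:ND,84:NC]
Op 6: remove NA -> ring=[64:ND,84:NC]
Op 7: remove NC -> ring=[64:ND]
Final route key 0: smallest pos >= 0 is 64 -> ND

Answer: ND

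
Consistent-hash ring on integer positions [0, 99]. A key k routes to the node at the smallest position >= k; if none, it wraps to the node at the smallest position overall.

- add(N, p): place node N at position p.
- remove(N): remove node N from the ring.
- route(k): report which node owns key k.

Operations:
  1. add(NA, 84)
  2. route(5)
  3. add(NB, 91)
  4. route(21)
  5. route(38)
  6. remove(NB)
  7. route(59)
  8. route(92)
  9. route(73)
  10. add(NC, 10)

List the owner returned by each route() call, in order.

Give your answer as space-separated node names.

Op 1: add NA@84 -> ring=[84:NA]
Op 2: route key 5: smallest pos >= 5 is 84 -> NA
Op 3: add NB@91 -> ring=[84:NA,91:NB]
Op 4: route key 21: smallest pos >= 21 is 84 -> NA
Op 5: route key 38: smallest pos >= 38 is 84 -> NA
Op 6: remove NB -> ring=[84:NA]
Op 7: route key 59: smallest pos >= 59 is 84 -> NA
Op 8: route key 92: none >= 92, wrap to smallest pos 84 -> NA
Op 9: route key 73: smallest pos >= 73 is 84 -> NA
Op 10: add NC@10 -> ring=[10:NC,84:NA]

Answer: NA NA NA NA NA NA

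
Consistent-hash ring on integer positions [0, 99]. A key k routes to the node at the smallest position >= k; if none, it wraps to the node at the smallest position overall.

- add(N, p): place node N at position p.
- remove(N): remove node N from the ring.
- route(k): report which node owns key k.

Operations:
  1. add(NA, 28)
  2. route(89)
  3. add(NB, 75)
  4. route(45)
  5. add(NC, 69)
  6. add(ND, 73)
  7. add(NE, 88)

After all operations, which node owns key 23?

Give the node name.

Answer: NA

Derivation:
Op 1: add NA@28 -> ring=[28:NA]
Op 2: route key 89: none >= 89, wrap to smallest pos 28 -> NA
Op 3: add NB@75 -> ring=[28:NA,75:NB]
Op 4: route key 45: smallest pos >= 45 is 75 -> NB
Op 5: add NC@69 -> ring=[28:NA,69:NC,75:NB]
Op 6: add ND@73 -> ring=[28:NA,69:NC,73:ND,75:NB]
Op 7: add NE@88 -> ring=[28:NA,69:NC,73:ND,75:NB,88:NE]
Final route key 23: smallest pos >= 23 is 28 -> NA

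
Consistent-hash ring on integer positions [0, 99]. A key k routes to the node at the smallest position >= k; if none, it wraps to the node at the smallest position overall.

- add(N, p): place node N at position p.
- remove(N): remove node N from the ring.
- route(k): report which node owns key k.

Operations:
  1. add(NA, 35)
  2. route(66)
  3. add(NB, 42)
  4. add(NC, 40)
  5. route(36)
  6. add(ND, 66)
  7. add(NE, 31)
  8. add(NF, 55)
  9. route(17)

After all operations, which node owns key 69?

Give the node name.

Answer: NE

Derivation:
Op 1: add NA@35 -> ring=[35:NA]
Op 2: route key 66: none >= 66, wrap to smallest pos 35 -> NA
Op 3: add NB@42 -> ring=[35:NA,42:NB]
Op 4: add NC@40 -> ring=[35:NA,40:NC,42:NB]
Op 5: route key 36: smallest pos >= 36 is 40 -> NC
Op 6: add ND@66 -> ring=[35:NA,40:NC,42:NB,66:ND]
Op 7: add NE@31 -> ring=[31:NE,35:NA,40:NC,42:NB,66:ND]
Op 8: add NF@55 -> ring=[31:NE,35:NA,40:NC,42:NB,55:NF,66:ND]
Op 9: route key 17: smallest pos >= 17 is 31 -> NE
Final route key 69: none >= 69, wrap to smallest pos 31 -> NE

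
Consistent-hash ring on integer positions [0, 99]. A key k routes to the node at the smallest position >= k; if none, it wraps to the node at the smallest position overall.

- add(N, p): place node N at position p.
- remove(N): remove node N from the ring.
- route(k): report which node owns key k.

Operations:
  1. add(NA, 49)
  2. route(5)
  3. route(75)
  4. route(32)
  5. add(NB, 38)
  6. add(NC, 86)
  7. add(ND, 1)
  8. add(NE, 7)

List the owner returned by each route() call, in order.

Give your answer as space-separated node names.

Answer: NA NA NA

Derivation:
Op 1: add NA@49 -> ring=[49:NA]
Op 2: route key 5: smallest pos >= 5 is 49 -> NA
Op 3: route key 75: none >= 75, wrap to smallest pos 49 -> NA
Op 4: route key 32: smallest pos >= 32 is 49 -> NA
Op 5: add NB@38 -> ring=[38:NB,49:NA]
Op 6: add NC@86 -> ring=[38:NB,49:NA,86:NC]
Op 7: add ND@1 -> ring=[1:ND,38:NB,49:NA,86:NC]
Op 8: add NE@7 -> ring=[1:ND,7:NE,38:NB,49:NA,86:NC]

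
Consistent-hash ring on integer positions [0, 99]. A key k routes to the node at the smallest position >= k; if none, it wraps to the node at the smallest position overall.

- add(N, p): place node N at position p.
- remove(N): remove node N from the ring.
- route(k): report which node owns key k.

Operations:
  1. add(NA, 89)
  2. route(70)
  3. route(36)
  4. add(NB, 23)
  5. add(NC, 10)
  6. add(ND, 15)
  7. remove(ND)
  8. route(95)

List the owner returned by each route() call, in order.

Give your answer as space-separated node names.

Op 1: add NA@89 -> ring=[89:NA]
Op 2: route key 70: smallest pos >= 70 is 89 -> NA
Op 3: route key 36: smallest pos >= 36 is 89 -> NA
Op 4: add NB@23 -> ring=[23:NB,89:NA]
Op 5: add NC@10 -> ring=[10:NC,23:NB,89:NA]
Op 6: add ND@15 -> ring=[10:NC,15:ND,23:NB,89:NA]
Op 7: remove ND -> ring=[10:NC,23:NB,89:NA]
Op 8: route key 95: none >= 95, wrap to smallest pos 10 -> NC

Answer: NA NA NC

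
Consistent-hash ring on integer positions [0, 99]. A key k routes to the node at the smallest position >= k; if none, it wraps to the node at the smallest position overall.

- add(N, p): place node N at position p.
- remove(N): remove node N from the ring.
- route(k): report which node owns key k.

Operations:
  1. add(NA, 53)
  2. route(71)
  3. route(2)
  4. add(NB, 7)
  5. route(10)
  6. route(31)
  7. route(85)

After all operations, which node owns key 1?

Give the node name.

Answer: NB

Derivation:
Op 1: add NA@53 -> ring=[53:NA]
Op 2: route key 71: none >= 71, wrap to smallest pos 53 -> NA
Op 3: route key 2: smallest pos >= 2 is 53 -> NA
Op 4: add NB@7 -> ring=[7:NB,53:NA]
Op 5: route key 10: smallest pos >= 10 is 53 -> NA
Op 6: route key 31: smallest pos >= 31 is 53 -> NA
Op 7: route key 85: none >= 85, wrap to smallest pos 7 -> NB
Final route key 1: smallest pos >= 1 is 7 -> NB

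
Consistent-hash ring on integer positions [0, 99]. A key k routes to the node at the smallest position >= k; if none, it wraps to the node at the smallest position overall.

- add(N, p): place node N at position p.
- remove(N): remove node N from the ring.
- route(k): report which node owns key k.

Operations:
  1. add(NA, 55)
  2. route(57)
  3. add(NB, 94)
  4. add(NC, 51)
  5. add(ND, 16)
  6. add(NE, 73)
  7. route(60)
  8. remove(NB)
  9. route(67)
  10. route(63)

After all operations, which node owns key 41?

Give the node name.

Answer: NC

Derivation:
Op 1: add NA@55 -> ring=[55:NA]
Op 2: route key 57: none >= 57, wrap to smallest pos 55 -> NA
Op 3: add NB@94 -> ring=[55:NA,94:NB]
Op 4: add NC@51 -> ring=[51:NC,55:NA,94:NB]
Op 5: add ND@16 -> ring=[16:ND,51:NC,55:NA,94:NB]
Op 6: add NE@73 -> ring=[16:ND,51:NC,55:NA,73:NE,94:NB]
Op 7: route key 60: smallest pos >= 60 is 73 -> NE
Op 8: remove NB -> ring=[16:ND,51:NC,55:NA,73:NE]
Op 9: route key 67: smallest pos >= 67 is 73 -> NE
Op 10: route key 63: smallest pos >= 63 is 73 -> NE
Final route key 41: smallest pos >= 41 is 51 -> NC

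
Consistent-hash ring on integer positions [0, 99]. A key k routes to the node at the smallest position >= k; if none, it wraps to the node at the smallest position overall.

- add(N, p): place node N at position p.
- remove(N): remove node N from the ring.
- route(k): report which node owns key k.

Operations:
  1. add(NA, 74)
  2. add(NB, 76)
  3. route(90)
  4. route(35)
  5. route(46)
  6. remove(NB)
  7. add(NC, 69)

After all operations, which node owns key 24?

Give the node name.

Op 1: add NA@74 -> ring=[74:NA]
Op 2: add NB@76 -> ring=[74:NA,76:NB]
Op 3: route key 90: none >= 90, wrap to smallest pos 74 -> NA
Op 4: route key 35: smallest pos >= 35 is 74 -> NA
Op 5: route key 46: smallest pos >= 46 is 74 -> NA
Op 6: remove NB -> ring=[74:NA]
Op 7: add NC@69 -> ring=[69:NC,74:NA]
Final route key 24: smallest pos >= 24 is 69 -> NC

Answer: NC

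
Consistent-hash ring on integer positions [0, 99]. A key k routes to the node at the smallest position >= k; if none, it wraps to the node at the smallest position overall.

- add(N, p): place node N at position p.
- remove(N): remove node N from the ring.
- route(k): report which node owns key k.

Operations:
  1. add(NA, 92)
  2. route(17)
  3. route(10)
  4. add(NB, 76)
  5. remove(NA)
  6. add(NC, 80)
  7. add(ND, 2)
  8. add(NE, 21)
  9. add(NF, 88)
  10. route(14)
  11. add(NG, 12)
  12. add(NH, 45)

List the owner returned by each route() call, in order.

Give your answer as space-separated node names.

Op 1: add NA@92 -> ring=[92:NA]
Op 2: route key 17: smallest pos >= 17 is 92 -> NA
Op 3: route key 10: smallest pos >= 10 is 92 -> NA
Op 4: add NB@76 -> ring=[76:NB,92:NA]
Op 5: remove NA -> ring=[76:NB]
Op 6: add NC@80 -> ring=[76:NB,80:NC]
Op 7: add ND@2 -> ring=[2:ND,76:NB,80:NC]
Op 8: add NE@21 -> ring=[2:ND,21:NE,76:NB,80:NC]
Op 9: add NF@88 -> ring=[2:ND,21:NE,76:NB,80:NC,88:NF]
Op 10: route key 14: smallest pos >= 14 is 21 -> NE
Op 11: add NG@12 -> ring=[2:ND,12:NG,21:NE,76:NB,80:NC,88:NF]
Op 12: add NH@45 -> ring=[2:ND,12:NG,21:NE,45:NH,76:NB,80:NC,88:NF]

Answer: NA NA NE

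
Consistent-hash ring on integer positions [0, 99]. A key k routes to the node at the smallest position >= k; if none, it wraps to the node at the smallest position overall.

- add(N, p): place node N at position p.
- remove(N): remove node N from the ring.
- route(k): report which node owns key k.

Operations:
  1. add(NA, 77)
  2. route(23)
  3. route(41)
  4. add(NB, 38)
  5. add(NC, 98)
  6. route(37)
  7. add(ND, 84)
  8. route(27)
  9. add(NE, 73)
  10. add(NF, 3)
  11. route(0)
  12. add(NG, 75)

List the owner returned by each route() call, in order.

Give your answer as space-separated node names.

Op 1: add NA@77 -> ring=[77:NA]
Op 2: route key 23: smallest pos >= 23 is 77 -> NA
Op 3: route key 41: smallest pos >= 41 is 77 -> NA
Op 4: add NB@38 -> ring=[38:NB,77:NA]
Op 5: add NC@98 -> ring=[38:NB,77:NA,98:NC]
Op 6: route key 37: smallest pos >= 37 is 38 -> NB
Op 7: add ND@84 -> ring=[38:NB,77:NA,84:ND,98:NC]
Op 8: route key 27: smallest pos >= 27 is 38 -> NB
Op 9: add NE@73 -> ring=[38:NB,73:NE,77:NA,84:ND,98:NC]
Op 10: add NF@3 -> ring=[3:NF,38:NB,73:NE,77:NA,84:ND,98:NC]
Op 11: route key 0: smallest pos >= 0 is 3 -> NF
Op 12: add NG@75 -> ring=[3:NF,38:NB,73:NE,75:NG,77:NA,84:ND,98:NC]

Answer: NA NA NB NB NF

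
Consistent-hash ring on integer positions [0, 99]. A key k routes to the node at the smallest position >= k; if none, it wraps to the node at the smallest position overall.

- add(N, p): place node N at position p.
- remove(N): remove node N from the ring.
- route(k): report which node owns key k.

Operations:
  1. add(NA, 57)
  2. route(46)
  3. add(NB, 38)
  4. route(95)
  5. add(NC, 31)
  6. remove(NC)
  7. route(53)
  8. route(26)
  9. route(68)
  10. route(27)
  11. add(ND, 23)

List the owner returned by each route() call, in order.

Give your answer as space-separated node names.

Answer: NA NB NA NB NB NB

Derivation:
Op 1: add NA@57 -> ring=[57:NA]
Op 2: route key 46: smallest pos >= 46 is 57 -> NA
Op 3: add NB@38 -> ring=[38:NB,57:NA]
Op 4: route key 95: none >= 95, wrap to smallest pos 38 -> NB
Op 5: add NC@31 -> ring=[31:NC,38:NB,57:NA]
Op 6: remove NC -> ring=[38:NB,57:NA]
Op 7: route key 53: smallest pos >= 53 is 57 -> NA
Op 8: route key 26: smallest pos >= 26 is 38 -> NB
Op 9: route key 68: none >= 68, wrap to smallest pos 38 -> NB
Op 10: route key 27: smallest pos >= 27 is 38 -> NB
Op 11: add ND@23 -> ring=[23:ND,38:NB,57:NA]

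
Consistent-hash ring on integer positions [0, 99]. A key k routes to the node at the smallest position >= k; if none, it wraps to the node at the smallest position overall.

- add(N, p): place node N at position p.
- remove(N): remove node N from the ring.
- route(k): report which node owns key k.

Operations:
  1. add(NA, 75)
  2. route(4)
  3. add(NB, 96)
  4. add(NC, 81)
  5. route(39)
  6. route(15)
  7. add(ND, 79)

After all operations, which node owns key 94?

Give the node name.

Op 1: add NA@75 -> ring=[75:NA]
Op 2: route key 4: smallest pos >= 4 is 75 -> NA
Op 3: add NB@96 -> ring=[75:NA,96:NB]
Op 4: add NC@81 -> ring=[75:NA,81:NC,96:NB]
Op 5: route key 39: smallest pos >= 39 is 75 -> NA
Op 6: route key 15: smallest pos >= 15 is 75 -> NA
Op 7: add ND@79 -> ring=[75:NA,79:ND,81:NC,96:NB]
Final route key 94: smallest pos >= 94 is 96 -> NB

Answer: NB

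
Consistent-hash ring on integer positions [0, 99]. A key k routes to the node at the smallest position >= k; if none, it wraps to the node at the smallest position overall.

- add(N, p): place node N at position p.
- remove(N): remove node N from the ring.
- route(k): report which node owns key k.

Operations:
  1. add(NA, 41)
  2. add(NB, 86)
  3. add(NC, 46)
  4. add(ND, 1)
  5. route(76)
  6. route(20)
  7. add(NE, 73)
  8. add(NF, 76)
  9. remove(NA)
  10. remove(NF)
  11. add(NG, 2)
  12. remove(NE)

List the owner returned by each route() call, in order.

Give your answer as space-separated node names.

Op 1: add NA@41 -> ring=[41:NA]
Op 2: add NB@86 -> ring=[41:NA,86:NB]
Op 3: add NC@46 -> ring=[41:NA,46:NC,86:NB]
Op 4: add ND@1 -> ring=[1:ND,41:NA,46:NC,86:NB]
Op 5: route key 76: smallest pos >= 76 is 86 -> NB
Op 6: route key 20: smallest pos >= 20 is 41 -> NA
Op 7: add NE@73 -> ring=[1:ND,41:NA,46:NC,73:NE,86:NB]
Op 8: add NF@76 -> ring=[1:ND,41:NA,46:NC,73:NE,76:NF,86:NB]
Op 9: remove NA -> ring=[1:ND,46:NC,73:NE,76:NF,86:NB]
Op 10: remove NF -> ring=[1:ND,46:NC,73:NE,86:NB]
Op 11: add NG@2 -> ring=[1:ND,2:NG,46:NC,73:NE,86:NB]
Op 12: remove NE -> ring=[1:ND,2:NG,46:NC,86:NB]

Answer: NB NA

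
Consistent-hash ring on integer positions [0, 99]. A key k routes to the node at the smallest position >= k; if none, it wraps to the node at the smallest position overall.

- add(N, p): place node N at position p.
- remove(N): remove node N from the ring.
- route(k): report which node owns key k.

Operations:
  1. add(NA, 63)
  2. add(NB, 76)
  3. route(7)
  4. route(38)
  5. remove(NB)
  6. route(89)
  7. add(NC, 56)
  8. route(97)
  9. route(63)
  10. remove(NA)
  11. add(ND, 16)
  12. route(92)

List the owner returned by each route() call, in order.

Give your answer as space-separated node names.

Answer: NA NA NA NC NA ND

Derivation:
Op 1: add NA@63 -> ring=[63:NA]
Op 2: add NB@76 -> ring=[63:NA,76:NB]
Op 3: route key 7: smallest pos >= 7 is 63 -> NA
Op 4: route key 38: smallest pos >= 38 is 63 -> NA
Op 5: remove NB -> ring=[63:NA]
Op 6: route key 89: none >= 89, wrap to smallest pos 63 -> NA
Op 7: add NC@56 -> ring=[56:NC,63:NA]
Op 8: route key 97: none >= 97, wrap to smallest pos 56 -> NC
Op 9: route key 63: smallest pos >= 63 is 63 -> NA
Op 10: remove NA -> ring=[56:NC]
Op 11: add ND@16 -> ring=[16:ND,56:NC]
Op 12: route key 92: none >= 92, wrap to smallest pos 16 -> ND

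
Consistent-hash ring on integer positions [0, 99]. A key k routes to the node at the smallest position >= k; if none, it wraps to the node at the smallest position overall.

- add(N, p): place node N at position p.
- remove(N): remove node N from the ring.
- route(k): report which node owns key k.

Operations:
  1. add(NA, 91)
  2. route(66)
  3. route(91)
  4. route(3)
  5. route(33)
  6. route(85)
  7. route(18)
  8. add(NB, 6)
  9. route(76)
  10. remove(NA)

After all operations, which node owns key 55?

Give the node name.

Answer: NB

Derivation:
Op 1: add NA@91 -> ring=[91:NA]
Op 2: route key 66: smallest pos >= 66 is 91 -> NA
Op 3: route key 91: smallest pos >= 91 is 91 -> NA
Op 4: route key 3: smallest pos >= 3 is 91 -> NA
Op 5: route key 33: smallest pos >= 33 is 91 -> NA
Op 6: route key 85: smallest pos >= 85 is 91 -> NA
Op 7: route key 18: smallest pos >= 18 is 91 -> NA
Op 8: add NB@6 -> ring=[6:NB,91:NA]
Op 9: route key 76: smallest pos >= 76 is 91 -> NA
Op 10: remove NA -> ring=[6:NB]
Final route key 55: none >= 55, wrap to smallest pos 6 -> NB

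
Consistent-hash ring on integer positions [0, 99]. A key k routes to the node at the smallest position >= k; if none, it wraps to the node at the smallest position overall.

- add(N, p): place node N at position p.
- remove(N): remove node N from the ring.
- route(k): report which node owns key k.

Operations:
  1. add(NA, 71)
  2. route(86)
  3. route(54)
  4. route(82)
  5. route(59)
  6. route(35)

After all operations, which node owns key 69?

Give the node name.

Answer: NA

Derivation:
Op 1: add NA@71 -> ring=[71:NA]
Op 2: route key 86: none >= 86, wrap to smallest pos 71 -> NA
Op 3: route key 54: smallest pos >= 54 is 71 -> NA
Op 4: route key 82: none >= 82, wrap to smallest pos 71 -> NA
Op 5: route key 59: smallest pos >= 59 is 71 -> NA
Op 6: route key 35: smallest pos >= 35 is 71 -> NA
Final route key 69: smallest pos >= 69 is 71 -> NA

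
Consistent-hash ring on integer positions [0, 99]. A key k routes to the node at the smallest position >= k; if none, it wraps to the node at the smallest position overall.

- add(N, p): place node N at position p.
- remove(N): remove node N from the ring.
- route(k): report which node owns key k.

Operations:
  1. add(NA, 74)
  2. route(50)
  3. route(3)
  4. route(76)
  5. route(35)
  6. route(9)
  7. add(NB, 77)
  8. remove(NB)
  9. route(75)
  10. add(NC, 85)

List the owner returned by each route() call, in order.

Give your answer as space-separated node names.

Answer: NA NA NA NA NA NA

Derivation:
Op 1: add NA@74 -> ring=[74:NA]
Op 2: route key 50: smallest pos >= 50 is 74 -> NA
Op 3: route key 3: smallest pos >= 3 is 74 -> NA
Op 4: route key 76: none >= 76, wrap to smallest pos 74 -> NA
Op 5: route key 35: smallest pos >= 35 is 74 -> NA
Op 6: route key 9: smallest pos >= 9 is 74 -> NA
Op 7: add NB@77 -> ring=[74:NA,77:NB]
Op 8: remove NB -> ring=[74:NA]
Op 9: route key 75: none >= 75, wrap to smallest pos 74 -> NA
Op 10: add NC@85 -> ring=[74:NA,85:NC]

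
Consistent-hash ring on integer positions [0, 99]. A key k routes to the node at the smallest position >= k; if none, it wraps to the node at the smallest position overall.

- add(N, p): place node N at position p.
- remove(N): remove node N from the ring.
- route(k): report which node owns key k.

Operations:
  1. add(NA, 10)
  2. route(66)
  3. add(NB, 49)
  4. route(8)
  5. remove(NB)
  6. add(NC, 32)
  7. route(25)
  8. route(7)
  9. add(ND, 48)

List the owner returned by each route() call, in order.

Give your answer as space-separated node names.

Op 1: add NA@10 -> ring=[10:NA]
Op 2: route key 66: none >= 66, wrap to smallest pos 10 -> NA
Op 3: add NB@49 -> ring=[10:NA,49:NB]
Op 4: route key 8: smallest pos >= 8 is 10 -> NA
Op 5: remove NB -> ring=[10:NA]
Op 6: add NC@32 -> ring=[10:NA,32:NC]
Op 7: route key 25: smallest pos >= 25 is 32 -> NC
Op 8: route key 7: smallest pos >= 7 is 10 -> NA
Op 9: add ND@48 -> ring=[10:NA,32:NC,48:ND]

Answer: NA NA NC NA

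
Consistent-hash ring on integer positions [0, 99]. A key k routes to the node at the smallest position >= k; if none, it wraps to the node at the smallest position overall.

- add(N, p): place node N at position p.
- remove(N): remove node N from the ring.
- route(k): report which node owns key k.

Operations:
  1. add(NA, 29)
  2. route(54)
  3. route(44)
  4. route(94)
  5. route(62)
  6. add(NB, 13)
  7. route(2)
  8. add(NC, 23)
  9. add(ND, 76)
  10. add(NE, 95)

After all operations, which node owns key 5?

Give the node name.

Op 1: add NA@29 -> ring=[29:NA]
Op 2: route key 54: none >= 54, wrap to smallest pos 29 -> NA
Op 3: route key 44: none >= 44, wrap to smallest pos 29 -> NA
Op 4: route key 94: none >= 94, wrap to smallest pos 29 -> NA
Op 5: route key 62: none >= 62, wrap to smallest pos 29 -> NA
Op 6: add NB@13 -> ring=[13:NB,29:NA]
Op 7: route key 2: smallest pos >= 2 is 13 -> NB
Op 8: add NC@23 -> ring=[13:NB,23:NC,29:NA]
Op 9: add ND@76 -> ring=[13:NB,23:NC,29:NA,76:ND]
Op 10: add NE@95 -> ring=[13:NB,23:NC,29:NA,76:ND,95:NE]
Final route key 5: smallest pos >= 5 is 13 -> NB

Answer: NB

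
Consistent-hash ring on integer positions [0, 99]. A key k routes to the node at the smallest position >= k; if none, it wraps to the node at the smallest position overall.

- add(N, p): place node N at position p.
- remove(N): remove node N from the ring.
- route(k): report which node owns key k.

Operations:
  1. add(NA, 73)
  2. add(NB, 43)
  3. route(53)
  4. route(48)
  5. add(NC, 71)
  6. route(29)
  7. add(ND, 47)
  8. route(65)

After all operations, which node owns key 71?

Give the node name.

Answer: NC

Derivation:
Op 1: add NA@73 -> ring=[73:NA]
Op 2: add NB@43 -> ring=[43:NB,73:NA]
Op 3: route key 53: smallest pos >= 53 is 73 -> NA
Op 4: route key 48: smallest pos >= 48 is 73 -> NA
Op 5: add NC@71 -> ring=[43:NB,71:NC,73:NA]
Op 6: route key 29: smallest pos >= 29 is 43 -> NB
Op 7: add ND@47 -> ring=[43:NB,47:ND,71:NC,73:NA]
Op 8: route key 65: smallest pos >= 65 is 71 -> NC
Final route key 71: smallest pos >= 71 is 71 -> NC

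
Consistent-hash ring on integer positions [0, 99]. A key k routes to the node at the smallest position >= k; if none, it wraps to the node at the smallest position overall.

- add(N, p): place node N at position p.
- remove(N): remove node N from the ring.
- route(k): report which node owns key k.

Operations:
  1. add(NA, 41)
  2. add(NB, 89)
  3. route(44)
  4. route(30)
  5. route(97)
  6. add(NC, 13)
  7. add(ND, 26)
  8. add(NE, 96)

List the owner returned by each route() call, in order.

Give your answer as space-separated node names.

Op 1: add NA@41 -> ring=[41:NA]
Op 2: add NB@89 -> ring=[41:NA,89:NB]
Op 3: route key 44: smallest pos >= 44 is 89 -> NB
Op 4: route key 30: smallest pos >= 30 is 41 -> NA
Op 5: route key 97: none >= 97, wrap to smallest pos 41 -> NA
Op 6: add NC@13 -> ring=[13:NC,41:NA,89:NB]
Op 7: add ND@26 -> ring=[13:NC,26:ND,41:NA,89:NB]
Op 8: add NE@96 -> ring=[13:NC,26:ND,41:NA,89:NB,96:NE]

Answer: NB NA NA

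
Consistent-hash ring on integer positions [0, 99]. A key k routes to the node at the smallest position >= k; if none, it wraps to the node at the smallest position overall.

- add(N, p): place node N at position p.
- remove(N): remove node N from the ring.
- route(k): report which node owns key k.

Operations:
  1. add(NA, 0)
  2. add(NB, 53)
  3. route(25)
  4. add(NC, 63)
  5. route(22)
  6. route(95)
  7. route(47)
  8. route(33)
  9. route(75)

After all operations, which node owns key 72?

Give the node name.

Answer: NA

Derivation:
Op 1: add NA@0 -> ring=[0:NA]
Op 2: add NB@53 -> ring=[0:NA,53:NB]
Op 3: route key 25: smallest pos >= 25 is 53 -> NB
Op 4: add NC@63 -> ring=[0:NA,53:NB,63:NC]
Op 5: route key 22: smallest pos >= 22 is 53 -> NB
Op 6: route key 95: none >= 95, wrap to smallest pos 0 -> NA
Op 7: route key 47: smallest pos >= 47 is 53 -> NB
Op 8: route key 33: smallest pos >= 33 is 53 -> NB
Op 9: route key 75: none >= 75, wrap to smallest pos 0 -> NA
Final route key 72: none >= 72, wrap to smallest pos 0 -> NA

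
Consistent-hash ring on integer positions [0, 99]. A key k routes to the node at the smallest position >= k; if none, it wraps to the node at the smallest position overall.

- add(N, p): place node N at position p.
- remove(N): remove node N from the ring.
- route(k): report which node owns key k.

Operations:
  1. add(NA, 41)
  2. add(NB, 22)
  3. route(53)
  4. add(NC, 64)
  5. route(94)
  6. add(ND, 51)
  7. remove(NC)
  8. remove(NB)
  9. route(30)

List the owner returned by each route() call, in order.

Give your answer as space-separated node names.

Answer: NB NB NA

Derivation:
Op 1: add NA@41 -> ring=[41:NA]
Op 2: add NB@22 -> ring=[22:NB,41:NA]
Op 3: route key 53: none >= 53, wrap to smallest pos 22 -> NB
Op 4: add NC@64 -> ring=[22:NB,41:NA,64:NC]
Op 5: route key 94: none >= 94, wrap to smallest pos 22 -> NB
Op 6: add ND@51 -> ring=[22:NB,41:NA,51:ND,64:NC]
Op 7: remove NC -> ring=[22:NB,41:NA,51:ND]
Op 8: remove NB -> ring=[41:NA,51:ND]
Op 9: route key 30: smallest pos >= 30 is 41 -> NA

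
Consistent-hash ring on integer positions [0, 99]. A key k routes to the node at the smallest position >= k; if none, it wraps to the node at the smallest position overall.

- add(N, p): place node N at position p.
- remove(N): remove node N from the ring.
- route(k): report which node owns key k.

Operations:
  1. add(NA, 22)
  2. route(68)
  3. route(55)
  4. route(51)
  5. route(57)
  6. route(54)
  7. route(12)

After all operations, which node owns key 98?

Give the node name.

Op 1: add NA@22 -> ring=[22:NA]
Op 2: route key 68: none >= 68, wrap to smallest pos 22 -> NA
Op 3: route key 55: none >= 55, wrap to smallest pos 22 -> NA
Op 4: route key 51: none >= 51, wrap to smallest pos 22 -> NA
Op 5: route key 57: none >= 57, wrap to smallest pos 22 -> NA
Op 6: route key 54: none >= 54, wrap to smallest pos 22 -> NA
Op 7: route key 12: smallest pos >= 12 is 22 -> NA
Final route key 98: none >= 98, wrap to smallest pos 22 -> NA

Answer: NA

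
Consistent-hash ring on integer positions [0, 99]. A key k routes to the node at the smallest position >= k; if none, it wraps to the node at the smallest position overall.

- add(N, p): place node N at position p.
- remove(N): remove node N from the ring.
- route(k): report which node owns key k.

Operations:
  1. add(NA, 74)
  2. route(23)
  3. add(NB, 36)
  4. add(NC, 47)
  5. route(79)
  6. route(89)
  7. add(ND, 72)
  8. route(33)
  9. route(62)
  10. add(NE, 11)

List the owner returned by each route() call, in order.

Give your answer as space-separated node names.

Op 1: add NA@74 -> ring=[74:NA]
Op 2: route key 23: smallest pos >= 23 is 74 -> NA
Op 3: add NB@36 -> ring=[36:NB,74:NA]
Op 4: add NC@47 -> ring=[36:NB,47:NC,74:NA]
Op 5: route key 79: none >= 79, wrap to smallest pos 36 -> NB
Op 6: route key 89: none >= 89, wrap to smallest pos 36 -> NB
Op 7: add ND@72 -> ring=[36:NB,47:NC,72:ND,74:NA]
Op 8: route key 33: smallest pos >= 33 is 36 -> NB
Op 9: route key 62: smallest pos >= 62 is 72 -> ND
Op 10: add NE@11 -> ring=[11:NE,36:NB,47:NC,72:ND,74:NA]

Answer: NA NB NB NB ND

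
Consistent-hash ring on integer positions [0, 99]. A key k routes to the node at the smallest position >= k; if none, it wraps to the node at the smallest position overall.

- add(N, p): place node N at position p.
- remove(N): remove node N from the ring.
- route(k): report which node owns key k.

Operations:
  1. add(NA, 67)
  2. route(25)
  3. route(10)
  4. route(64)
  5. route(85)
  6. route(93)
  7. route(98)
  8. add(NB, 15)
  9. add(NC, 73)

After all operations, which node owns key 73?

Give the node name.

Op 1: add NA@67 -> ring=[67:NA]
Op 2: route key 25: smallest pos >= 25 is 67 -> NA
Op 3: route key 10: smallest pos >= 10 is 67 -> NA
Op 4: route key 64: smallest pos >= 64 is 67 -> NA
Op 5: route key 85: none >= 85, wrap to smallest pos 67 -> NA
Op 6: route key 93: none >= 93, wrap to smallest pos 67 -> NA
Op 7: route key 98: none >= 98, wrap to smallest pos 67 -> NA
Op 8: add NB@15 -> ring=[15:NB,67:NA]
Op 9: add NC@73 -> ring=[15:NB,67:NA,73:NC]
Final route key 73: smallest pos >= 73 is 73 -> NC

Answer: NC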